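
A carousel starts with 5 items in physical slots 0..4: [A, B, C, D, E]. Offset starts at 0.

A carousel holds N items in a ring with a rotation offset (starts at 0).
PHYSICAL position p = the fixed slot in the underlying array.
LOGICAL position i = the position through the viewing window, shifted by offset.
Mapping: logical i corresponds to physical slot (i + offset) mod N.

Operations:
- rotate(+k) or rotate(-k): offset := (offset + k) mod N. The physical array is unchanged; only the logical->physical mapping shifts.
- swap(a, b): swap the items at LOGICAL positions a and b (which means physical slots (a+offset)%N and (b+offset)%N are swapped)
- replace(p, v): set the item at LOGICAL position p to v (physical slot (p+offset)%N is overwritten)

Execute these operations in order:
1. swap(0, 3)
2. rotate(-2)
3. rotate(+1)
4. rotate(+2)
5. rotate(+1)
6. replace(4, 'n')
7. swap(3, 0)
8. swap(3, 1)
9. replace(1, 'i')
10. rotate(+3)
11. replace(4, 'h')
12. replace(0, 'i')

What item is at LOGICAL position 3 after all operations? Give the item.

After op 1 (swap(0, 3)): offset=0, physical=[D,B,C,A,E], logical=[D,B,C,A,E]
After op 2 (rotate(-2)): offset=3, physical=[D,B,C,A,E], logical=[A,E,D,B,C]
After op 3 (rotate(+1)): offset=4, physical=[D,B,C,A,E], logical=[E,D,B,C,A]
After op 4 (rotate(+2)): offset=1, physical=[D,B,C,A,E], logical=[B,C,A,E,D]
After op 5 (rotate(+1)): offset=2, physical=[D,B,C,A,E], logical=[C,A,E,D,B]
After op 6 (replace(4, 'n')): offset=2, physical=[D,n,C,A,E], logical=[C,A,E,D,n]
After op 7 (swap(3, 0)): offset=2, physical=[C,n,D,A,E], logical=[D,A,E,C,n]
After op 8 (swap(3, 1)): offset=2, physical=[A,n,D,C,E], logical=[D,C,E,A,n]
After op 9 (replace(1, 'i')): offset=2, physical=[A,n,D,i,E], logical=[D,i,E,A,n]
After op 10 (rotate(+3)): offset=0, physical=[A,n,D,i,E], logical=[A,n,D,i,E]
After op 11 (replace(4, 'h')): offset=0, physical=[A,n,D,i,h], logical=[A,n,D,i,h]
After op 12 (replace(0, 'i')): offset=0, physical=[i,n,D,i,h], logical=[i,n,D,i,h]

Answer: i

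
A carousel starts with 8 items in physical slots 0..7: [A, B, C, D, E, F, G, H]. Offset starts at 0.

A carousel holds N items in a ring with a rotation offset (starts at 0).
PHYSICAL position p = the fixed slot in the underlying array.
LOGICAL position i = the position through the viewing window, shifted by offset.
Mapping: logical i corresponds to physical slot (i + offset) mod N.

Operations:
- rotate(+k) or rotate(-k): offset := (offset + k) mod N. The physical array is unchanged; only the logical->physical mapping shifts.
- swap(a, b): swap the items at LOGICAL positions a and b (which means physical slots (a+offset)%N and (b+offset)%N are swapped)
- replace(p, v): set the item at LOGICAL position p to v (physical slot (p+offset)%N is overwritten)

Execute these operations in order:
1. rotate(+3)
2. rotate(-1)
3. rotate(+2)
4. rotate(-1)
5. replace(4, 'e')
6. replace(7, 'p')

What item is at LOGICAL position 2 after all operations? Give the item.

After op 1 (rotate(+3)): offset=3, physical=[A,B,C,D,E,F,G,H], logical=[D,E,F,G,H,A,B,C]
After op 2 (rotate(-1)): offset=2, physical=[A,B,C,D,E,F,G,H], logical=[C,D,E,F,G,H,A,B]
After op 3 (rotate(+2)): offset=4, physical=[A,B,C,D,E,F,G,H], logical=[E,F,G,H,A,B,C,D]
After op 4 (rotate(-1)): offset=3, physical=[A,B,C,D,E,F,G,H], logical=[D,E,F,G,H,A,B,C]
After op 5 (replace(4, 'e')): offset=3, physical=[A,B,C,D,E,F,G,e], logical=[D,E,F,G,e,A,B,C]
After op 6 (replace(7, 'p')): offset=3, physical=[A,B,p,D,E,F,G,e], logical=[D,E,F,G,e,A,B,p]

Answer: F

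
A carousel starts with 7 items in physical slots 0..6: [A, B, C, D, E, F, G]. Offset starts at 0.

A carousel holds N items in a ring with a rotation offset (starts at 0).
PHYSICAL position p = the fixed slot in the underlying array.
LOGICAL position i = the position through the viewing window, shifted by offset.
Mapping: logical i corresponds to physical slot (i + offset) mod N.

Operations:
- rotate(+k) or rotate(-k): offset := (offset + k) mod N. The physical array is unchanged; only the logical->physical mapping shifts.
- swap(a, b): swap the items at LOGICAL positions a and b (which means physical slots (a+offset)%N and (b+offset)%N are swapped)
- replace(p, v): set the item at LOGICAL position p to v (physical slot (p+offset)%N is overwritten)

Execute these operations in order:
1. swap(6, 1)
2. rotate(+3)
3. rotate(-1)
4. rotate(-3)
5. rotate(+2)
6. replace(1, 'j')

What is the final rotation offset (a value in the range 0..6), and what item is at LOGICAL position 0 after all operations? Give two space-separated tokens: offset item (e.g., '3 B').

After op 1 (swap(6, 1)): offset=0, physical=[A,G,C,D,E,F,B], logical=[A,G,C,D,E,F,B]
After op 2 (rotate(+3)): offset=3, physical=[A,G,C,D,E,F,B], logical=[D,E,F,B,A,G,C]
After op 3 (rotate(-1)): offset=2, physical=[A,G,C,D,E,F,B], logical=[C,D,E,F,B,A,G]
After op 4 (rotate(-3)): offset=6, physical=[A,G,C,D,E,F,B], logical=[B,A,G,C,D,E,F]
After op 5 (rotate(+2)): offset=1, physical=[A,G,C,D,E,F,B], logical=[G,C,D,E,F,B,A]
After op 6 (replace(1, 'j')): offset=1, physical=[A,G,j,D,E,F,B], logical=[G,j,D,E,F,B,A]

Answer: 1 G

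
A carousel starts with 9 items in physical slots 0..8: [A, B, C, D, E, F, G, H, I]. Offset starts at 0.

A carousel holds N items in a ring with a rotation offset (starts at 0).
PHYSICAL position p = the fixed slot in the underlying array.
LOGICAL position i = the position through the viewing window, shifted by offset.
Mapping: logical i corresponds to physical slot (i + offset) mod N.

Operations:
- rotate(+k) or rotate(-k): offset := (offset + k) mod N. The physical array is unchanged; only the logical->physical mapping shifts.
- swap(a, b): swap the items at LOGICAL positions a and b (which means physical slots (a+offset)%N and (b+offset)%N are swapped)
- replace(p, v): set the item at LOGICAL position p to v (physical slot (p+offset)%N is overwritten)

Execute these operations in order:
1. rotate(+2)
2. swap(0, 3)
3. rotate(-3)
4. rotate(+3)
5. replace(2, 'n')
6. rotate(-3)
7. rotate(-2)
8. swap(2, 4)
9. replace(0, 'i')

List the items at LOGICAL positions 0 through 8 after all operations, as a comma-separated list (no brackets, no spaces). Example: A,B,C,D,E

Answer: i,H,B,A,I,F,D,n,C

Derivation:
After op 1 (rotate(+2)): offset=2, physical=[A,B,C,D,E,F,G,H,I], logical=[C,D,E,F,G,H,I,A,B]
After op 2 (swap(0, 3)): offset=2, physical=[A,B,F,D,E,C,G,H,I], logical=[F,D,E,C,G,H,I,A,B]
After op 3 (rotate(-3)): offset=8, physical=[A,B,F,D,E,C,G,H,I], logical=[I,A,B,F,D,E,C,G,H]
After op 4 (rotate(+3)): offset=2, physical=[A,B,F,D,E,C,G,H,I], logical=[F,D,E,C,G,H,I,A,B]
After op 5 (replace(2, 'n')): offset=2, physical=[A,B,F,D,n,C,G,H,I], logical=[F,D,n,C,G,H,I,A,B]
After op 6 (rotate(-3)): offset=8, physical=[A,B,F,D,n,C,G,H,I], logical=[I,A,B,F,D,n,C,G,H]
After op 7 (rotate(-2)): offset=6, physical=[A,B,F,D,n,C,G,H,I], logical=[G,H,I,A,B,F,D,n,C]
After op 8 (swap(2, 4)): offset=6, physical=[A,I,F,D,n,C,G,H,B], logical=[G,H,B,A,I,F,D,n,C]
After op 9 (replace(0, 'i')): offset=6, physical=[A,I,F,D,n,C,i,H,B], logical=[i,H,B,A,I,F,D,n,C]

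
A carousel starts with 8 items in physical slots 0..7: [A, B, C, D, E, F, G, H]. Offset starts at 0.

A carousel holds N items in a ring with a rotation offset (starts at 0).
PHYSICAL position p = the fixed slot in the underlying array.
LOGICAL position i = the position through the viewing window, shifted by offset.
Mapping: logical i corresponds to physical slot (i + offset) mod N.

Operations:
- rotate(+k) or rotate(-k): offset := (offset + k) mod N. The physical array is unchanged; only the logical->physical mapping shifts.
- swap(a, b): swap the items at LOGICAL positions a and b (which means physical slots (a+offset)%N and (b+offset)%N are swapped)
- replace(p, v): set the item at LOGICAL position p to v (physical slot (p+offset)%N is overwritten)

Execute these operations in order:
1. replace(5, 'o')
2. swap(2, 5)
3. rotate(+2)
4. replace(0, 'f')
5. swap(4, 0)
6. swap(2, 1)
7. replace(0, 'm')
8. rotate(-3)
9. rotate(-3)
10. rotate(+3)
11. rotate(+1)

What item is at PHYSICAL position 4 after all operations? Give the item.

After op 1 (replace(5, 'o')): offset=0, physical=[A,B,C,D,E,o,G,H], logical=[A,B,C,D,E,o,G,H]
After op 2 (swap(2, 5)): offset=0, physical=[A,B,o,D,E,C,G,H], logical=[A,B,o,D,E,C,G,H]
After op 3 (rotate(+2)): offset=2, physical=[A,B,o,D,E,C,G,H], logical=[o,D,E,C,G,H,A,B]
After op 4 (replace(0, 'f')): offset=2, physical=[A,B,f,D,E,C,G,H], logical=[f,D,E,C,G,H,A,B]
After op 5 (swap(4, 0)): offset=2, physical=[A,B,G,D,E,C,f,H], logical=[G,D,E,C,f,H,A,B]
After op 6 (swap(2, 1)): offset=2, physical=[A,B,G,E,D,C,f,H], logical=[G,E,D,C,f,H,A,B]
After op 7 (replace(0, 'm')): offset=2, physical=[A,B,m,E,D,C,f,H], logical=[m,E,D,C,f,H,A,B]
After op 8 (rotate(-3)): offset=7, physical=[A,B,m,E,D,C,f,H], logical=[H,A,B,m,E,D,C,f]
After op 9 (rotate(-3)): offset=4, physical=[A,B,m,E,D,C,f,H], logical=[D,C,f,H,A,B,m,E]
After op 10 (rotate(+3)): offset=7, physical=[A,B,m,E,D,C,f,H], logical=[H,A,B,m,E,D,C,f]
After op 11 (rotate(+1)): offset=0, physical=[A,B,m,E,D,C,f,H], logical=[A,B,m,E,D,C,f,H]

Answer: D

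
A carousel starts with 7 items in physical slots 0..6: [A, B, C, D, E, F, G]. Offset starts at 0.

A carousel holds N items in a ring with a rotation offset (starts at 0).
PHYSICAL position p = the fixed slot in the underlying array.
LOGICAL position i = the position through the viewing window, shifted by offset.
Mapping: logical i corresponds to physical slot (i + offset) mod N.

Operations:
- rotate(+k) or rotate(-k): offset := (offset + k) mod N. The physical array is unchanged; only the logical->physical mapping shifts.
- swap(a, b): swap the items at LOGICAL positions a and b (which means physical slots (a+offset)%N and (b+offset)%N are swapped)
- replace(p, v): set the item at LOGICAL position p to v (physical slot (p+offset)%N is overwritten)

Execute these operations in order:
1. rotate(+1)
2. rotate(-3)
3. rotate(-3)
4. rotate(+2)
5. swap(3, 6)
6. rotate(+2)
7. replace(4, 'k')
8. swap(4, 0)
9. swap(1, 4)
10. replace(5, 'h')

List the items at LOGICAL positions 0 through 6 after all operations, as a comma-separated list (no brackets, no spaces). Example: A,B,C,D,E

After op 1 (rotate(+1)): offset=1, physical=[A,B,C,D,E,F,G], logical=[B,C,D,E,F,G,A]
After op 2 (rotate(-3)): offset=5, physical=[A,B,C,D,E,F,G], logical=[F,G,A,B,C,D,E]
After op 3 (rotate(-3)): offset=2, physical=[A,B,C,D,E,F,G], logical=[C,D,E,F,G,A,B]
After op 4 (rotate(+2)): offset=4, physical=[A,B,C,D,E,F,G], logical=[E,F,G,A,B,C,D]
After op 5 (swap(3, 6)): offset=4, physical=[D,B,C,A,E,F,G], logical=[E,F,G,D,B,C,A]
After op 6 (rotate(+2)): offset=6, physical=[D,B,C,A,E,F,G], logical=[G,D,B,C,A,E,F]
After op 7 (replace(4, 'k')): offset=6, physical=[D,B,C,k,E,F,G], logical=[G,D,B,C,k,E,F]
After op 8 (swap(4, 0)): offset=6, physical=[D,B,C,G,E,F,k], logical=[k,D,B,C,G,E,F]
After op 9 (swap(1, 4)): offset=6, physical=[G,B,C,D,E,F,k], logical=[k,G,B,C,D,E,F]
After op 10 (replace(5, 'h')): offset=6, physical=[G,B,C,D,h,F,k], logical=[k,G,B,C,D,h,F]

Answer: k,G,B,C,D,h,F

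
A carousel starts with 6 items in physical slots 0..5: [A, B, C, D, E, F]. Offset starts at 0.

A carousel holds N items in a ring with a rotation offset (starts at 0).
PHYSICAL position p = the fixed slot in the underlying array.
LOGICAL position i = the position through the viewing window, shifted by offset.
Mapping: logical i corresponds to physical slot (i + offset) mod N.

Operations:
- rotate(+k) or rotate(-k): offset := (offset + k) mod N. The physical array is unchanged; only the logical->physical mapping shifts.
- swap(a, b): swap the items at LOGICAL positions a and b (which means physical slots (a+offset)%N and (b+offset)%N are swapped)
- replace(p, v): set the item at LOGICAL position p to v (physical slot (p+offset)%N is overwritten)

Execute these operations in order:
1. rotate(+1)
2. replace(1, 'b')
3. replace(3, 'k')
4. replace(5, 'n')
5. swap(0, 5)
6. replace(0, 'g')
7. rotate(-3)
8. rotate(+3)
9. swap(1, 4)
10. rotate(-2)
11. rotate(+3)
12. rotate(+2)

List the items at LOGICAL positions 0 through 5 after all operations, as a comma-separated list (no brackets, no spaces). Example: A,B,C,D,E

Answer: k,b,B,g,F,D

Derivation:
After op 1 (rotate(+1)): offset=1, physical=[A,B,C,D,E,F], logical=[B,C,D,E,F,A]
After op 2 (replace(1, 'b')): offset=1, physical=[A,B,b,D,E,F], logical=[B,b,D,E,F,A]
After op 3 (replace(3, 'k')): offset=1, physical=[A,B,b,D,k,F], logical=[B,b,D,k,F,A]
After op 4 (replace(5, 'n')): offset=1, physical=[n,B,b,D,k,F], logical=[B,b,D,k,F,n]
After op 5 (swap(0, 5)): offset=1, physical=[B,n,b,D,k,F], logical=[n,b,D,k,F,B]
After op 6 (replace(0, 'g')): offset=1, physical=[B,g,b,D,k,F], logical=[g,b,D,k,F,B]
After op 7 (rotate(-3)): offset=4, physical=[B,g,b,D,k,F], logical=[k,F,B,g,b,D]
After op 8 (rotate(+3)): offset=1, physical=[B,g,b,D,k,F], logical=[g,b,D,k,F,B]
After op 9 (swap(1, 4)): offset=1, physical=[B,g,F,D,k,b], logical=[g,F,D,k,b,B]
After op 10 (rotate(-2)): offset=5, physical=[B,g,F,D,k,b], logical=[b,B,g,F,D,k]
After op 11 (rotate(+3)): offset=2, physical=[B,g,F,D,k,b], logical=[F,D,k,b,B,g]
After op 12 (rotate(+2)): offset=4, physical=[B,g,F,D,k,b], logical=[k,b,B,g,F,D]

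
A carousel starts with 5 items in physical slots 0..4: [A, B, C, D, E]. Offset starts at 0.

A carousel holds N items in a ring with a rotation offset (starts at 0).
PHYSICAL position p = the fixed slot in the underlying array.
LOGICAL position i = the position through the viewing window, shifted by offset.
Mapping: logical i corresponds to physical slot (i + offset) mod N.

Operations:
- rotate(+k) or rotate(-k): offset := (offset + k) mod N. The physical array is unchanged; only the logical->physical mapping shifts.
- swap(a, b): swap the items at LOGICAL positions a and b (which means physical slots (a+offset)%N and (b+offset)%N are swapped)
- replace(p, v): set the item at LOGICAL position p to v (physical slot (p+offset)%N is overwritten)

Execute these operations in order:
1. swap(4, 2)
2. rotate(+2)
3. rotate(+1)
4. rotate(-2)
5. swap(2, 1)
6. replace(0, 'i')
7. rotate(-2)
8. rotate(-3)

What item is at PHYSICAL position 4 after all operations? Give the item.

Answer: C

Derivation:
After op 1 (swap(4, 2)): offset=0, physical=[A,B,E,D,C], logical=[A,B,E,D,C]
After op 2 (rotate(+2)): offset=2, physical=[A,B,E,D,C], logical=[E,D,C,A,B]
After op 3 (rotate(+1)): offset=3, physical=[A,B,E,D,C], logical=[D,C,A,B,E]
After op 4 (rotate(-2)): offset=1, physical=[A,B,E,D,C], logical=[B,E,D,C,A]
After op 5 (swap(2, 1)): offset=1, physical=[A,B,D,E,C], logical=[B,D,E,C,A]
After op 6 (replace(0, 'i')): offset=1, physical=[A,i,D,E,C], logical=[i,D,E,C,A]
After op 7 (rotate(-2)): offset=4, physical=[A,i,D,E,C], logical=[C,A,i,D,E]
After op 8 (rotate(-3)): offset=1, physical=[A,i,D,E,C], logical=[i,D,E,C,A]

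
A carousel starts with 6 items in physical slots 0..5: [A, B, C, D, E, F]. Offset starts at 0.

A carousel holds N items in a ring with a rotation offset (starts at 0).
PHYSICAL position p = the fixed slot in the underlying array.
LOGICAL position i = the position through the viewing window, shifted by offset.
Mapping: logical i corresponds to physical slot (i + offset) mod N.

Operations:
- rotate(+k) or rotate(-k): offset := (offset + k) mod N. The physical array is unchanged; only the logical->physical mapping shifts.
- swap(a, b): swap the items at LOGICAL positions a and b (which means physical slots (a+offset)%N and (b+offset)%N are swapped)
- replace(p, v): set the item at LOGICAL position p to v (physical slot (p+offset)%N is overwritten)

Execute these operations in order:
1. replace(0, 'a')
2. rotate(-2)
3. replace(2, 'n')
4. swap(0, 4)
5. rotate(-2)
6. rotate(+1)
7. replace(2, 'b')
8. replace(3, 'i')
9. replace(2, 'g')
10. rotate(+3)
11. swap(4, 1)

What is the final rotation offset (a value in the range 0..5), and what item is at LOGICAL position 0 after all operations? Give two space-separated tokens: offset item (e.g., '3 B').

Answer: 0 i

Derivation:
After op 1 (replace(0, 'a')): offset=0, physical=[a,B,C,D,E,F], logical=[a,B,C,D,E,F]
After op 2 (rotate(-2)): offset=4, physical=[a,B,C,D,E,F], logical=[E,F,a,B,C,D]
After op 3 (replace(2, 'n')): offset=4, physical=[n,B,C,D,E,F], logical=[E,F,n,B,C,D]
After op 4 (swap(0, 4)): offset=4, physical=[n,B,E,D,C,F], logical=[C,F,n,B,E,D]
After op 5 (rotate(-2)): offset=2, physical=[n,B,E,D,C,F], logical=[E,D,C,F,n,B]
After op 6 (rotate(+1)): offset=3, physical=[n,B,E,D,C,F], logical=[D,C,F,n,B,E]
After op 7 (replace(2, 'b')): offset=3, physical=[n,B,E,D,C,b], logical=[D,C,b,n,B,E]
After op 8 (replace(3, 'i')): offset=3, physical=[i,B,E,D,C,b], logical=[D,C,b,i,B,E]
After op 9 (replace(2, 'g')): offset=3, physical=[i,B,E,D,C,g], logical=[D,C,g,i,B,E]
After op 10 (rotate(+3)): offset=0, physical=[i,B,E,D,C,g], logical=[i,B,E,D,C,g]
After op 11 (swap(4, 1)): offset=0, physical=[i,C,E,D,B,g], logical=[i,C,E,D,B,g]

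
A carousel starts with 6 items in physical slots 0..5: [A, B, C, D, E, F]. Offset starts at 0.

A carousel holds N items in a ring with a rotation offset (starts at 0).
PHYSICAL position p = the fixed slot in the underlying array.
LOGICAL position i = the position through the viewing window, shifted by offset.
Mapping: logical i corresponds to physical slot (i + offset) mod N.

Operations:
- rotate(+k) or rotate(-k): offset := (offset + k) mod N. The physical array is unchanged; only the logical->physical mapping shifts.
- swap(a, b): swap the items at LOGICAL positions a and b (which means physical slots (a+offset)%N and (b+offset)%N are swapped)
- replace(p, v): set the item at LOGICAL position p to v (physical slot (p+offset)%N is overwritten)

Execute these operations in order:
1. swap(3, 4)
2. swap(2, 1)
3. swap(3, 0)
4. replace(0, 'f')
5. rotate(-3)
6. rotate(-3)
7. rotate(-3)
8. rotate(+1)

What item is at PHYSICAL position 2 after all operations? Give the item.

Answer: B

Derivation:
After op 1 (swap(3, 4)): offset=0, physical=[A,B,C,E,D,F], logical=[A,B,C,E,D,F]
After op 2 (swap(2, 1)): offset=0, physical=[A,C,B,E,D,F], logical=[A,C,B,E,D,F]
After op 3 (swap(3, 0)): offset=0, physical=[E,C,B,A,D,F], logical=[E,C,B,A,D,F]
After op 4 (replace(0, 'f')): offset=0, physical=[f,C,B,A,D,F], logical=[f,C,B,A,D,F]
After op 5 (rotate(-3)): offset=3, physical=[f,C,B,A,D,F], logical=[A,D,F,f,C,B]
After op 6 (rotate(-3)): offset=0, physical=[f,C,B,A,D,F], logical=[f,C,B,A,D,F]
After op 7 (rotate(-3)): offset=3, physical=[f,C,B,A,D,F], logical=[A,D,F,f,C,B]
After op 8 (rotate(+1)): offset=4, physical=[f,C,B,A,D,F], logical=[D,F,f,C,B,A]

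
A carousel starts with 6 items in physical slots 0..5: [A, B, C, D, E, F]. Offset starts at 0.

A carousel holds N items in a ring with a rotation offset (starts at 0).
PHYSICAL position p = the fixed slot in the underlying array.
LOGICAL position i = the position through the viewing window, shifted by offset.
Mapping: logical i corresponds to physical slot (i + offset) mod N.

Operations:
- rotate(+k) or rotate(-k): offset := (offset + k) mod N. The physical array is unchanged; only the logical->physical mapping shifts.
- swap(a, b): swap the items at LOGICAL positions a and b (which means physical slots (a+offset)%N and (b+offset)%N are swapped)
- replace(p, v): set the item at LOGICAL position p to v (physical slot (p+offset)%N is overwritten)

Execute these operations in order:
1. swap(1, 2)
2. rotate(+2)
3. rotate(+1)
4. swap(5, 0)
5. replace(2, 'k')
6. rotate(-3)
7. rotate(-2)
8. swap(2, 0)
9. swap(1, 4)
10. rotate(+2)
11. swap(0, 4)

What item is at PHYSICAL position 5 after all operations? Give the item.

After op 1 (swap(1, 2)): offset=0, physical=[A,C,B,D,E,F], logical=[A,C,B,D,E,F]
After op 2 (rotate(+2)): offset=2, physical=[A,C,B,D,E,F], logical=[B,D,E,F,A,C]
After op 3 (rotate(+1)): offset=3, physical=[A,C,B,D,E,F], logical=[D,E,F,A,C,B]
After op 4 (swap(5, 0)): offset=3, physical=[A,C,D,B,E,F], logical=[B,E,F,A,C,D]
After op 5 (replace(2, 'k')): offset=3, physical=[A,C,D,B,E,k], logical=[B,E,k,A,C,D]
After op 6 (rotate(-3)): offset=0, physical=[A,C,D,B,E,k], logical=[A,C,D,B,E,k]
After op 7 (rotate(-2)): offset=4, physical=[A,C,D,B,E,k], logical=[E,k,A,C,D,B]
After op 8 (swap(2, 0)): offset=4, physical=[E,C,D,B,A,k], logical=[A,k,E,C,D,B]
After op 9 (swap(1, 4)): offset=4, physical=[E,C,k,B,A,D], logical=[A,D,E,C,k,B]
After op 10 (rotate(+2)): offset=0, physical=[E,C,k,B,A,D], logical=[E,C,k,B,A,D]
After op 11 (swap(0, 4)): offset=0, physical=[A,C,k,B,E,D], logical=[A,C,k,B,E,D]

Answer: D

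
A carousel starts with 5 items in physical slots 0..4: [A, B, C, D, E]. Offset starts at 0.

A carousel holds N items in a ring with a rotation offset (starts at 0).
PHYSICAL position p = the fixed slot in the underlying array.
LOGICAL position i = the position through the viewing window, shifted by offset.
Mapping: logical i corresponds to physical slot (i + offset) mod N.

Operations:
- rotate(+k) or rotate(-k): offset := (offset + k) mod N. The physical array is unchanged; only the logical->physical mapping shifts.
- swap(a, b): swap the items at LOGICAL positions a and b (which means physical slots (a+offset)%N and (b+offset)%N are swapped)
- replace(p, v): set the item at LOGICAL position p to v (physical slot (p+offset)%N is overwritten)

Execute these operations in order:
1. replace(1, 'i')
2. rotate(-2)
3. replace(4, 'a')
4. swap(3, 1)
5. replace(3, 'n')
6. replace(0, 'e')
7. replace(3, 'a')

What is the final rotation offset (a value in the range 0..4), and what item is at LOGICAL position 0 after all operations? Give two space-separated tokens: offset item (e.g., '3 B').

After op 1 (replace(1, 'i')): offset=0, physical=[A,i,C,D,E], logical=[A,i,C,D,E]
After op 2 (rotate(-2)): offset=3, physical=[A,i,C,D,E], logical=[D,E,A,i,C]
After op 3 (replace(4, 'a')): offset=3, physical=[A,i,a,D,E], logical=[D,E,A,i,a]
After op 4 (swap(3, 1)): offset=3, physical=[A,E,a,D,i], logical=[D,i,A,E,a]
After op 5 (replace(3, 'n')): offset=3, physical=[A,n,a,D,i], logical=[D,i,A,n,a]
After op 6 (replace(0, 'e')): offset=3, physical=[A,n,a,e,i], logical=[e,i,A,n,a]
After op 7 (replace(3, 'a')): offset=3, physical=[A,a,a,e,i], logical=[e,i,A,a,a]

Answer: 3 e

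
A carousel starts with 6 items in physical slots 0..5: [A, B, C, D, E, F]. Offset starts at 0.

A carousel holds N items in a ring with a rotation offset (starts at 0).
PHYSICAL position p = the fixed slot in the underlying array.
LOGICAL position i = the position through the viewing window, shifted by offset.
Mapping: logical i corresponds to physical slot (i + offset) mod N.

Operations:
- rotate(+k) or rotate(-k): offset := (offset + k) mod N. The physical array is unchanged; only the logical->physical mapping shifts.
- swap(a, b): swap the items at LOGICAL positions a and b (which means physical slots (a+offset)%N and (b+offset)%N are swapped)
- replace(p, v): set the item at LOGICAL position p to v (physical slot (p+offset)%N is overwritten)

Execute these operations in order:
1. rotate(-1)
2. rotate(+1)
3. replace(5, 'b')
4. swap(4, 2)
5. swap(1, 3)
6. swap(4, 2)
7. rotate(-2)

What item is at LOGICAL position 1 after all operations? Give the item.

After op 1 (rotate(-1)): offset=5, physical=[A,B,C,D,E,F], logical=[F,A,B,C,D,E]
After op 2 (rotate(+1)): offset=0, physical=[A,B,C,D,E,F], logical=[A,B,C,D,E,F]
After op 3 (replace(5, 'b')): offset=0, physical=[A,B,C,D,E,b], logical=[A,B,C,D,E,b]
After op 4 (swap(4, 2)): offset=0, physical=[A,B,E,D,C,b], logical=[A,B,E,D,C,b]
After op 5 (swap(1, 3)): offset=0, physical=[A,D,E,B,C,b], logical=[A,D,E,B,C,b]
After op 6 (swap(4, 2)): offset=0, physical=[A,D,C,B,E,b], logical=[A,D,C,B,E,b]
After op 7 (rotate(-2)): offset=4, physical=[A,D,C,B,E,b], logical=[E,b,A,D,C,B]

Answer: b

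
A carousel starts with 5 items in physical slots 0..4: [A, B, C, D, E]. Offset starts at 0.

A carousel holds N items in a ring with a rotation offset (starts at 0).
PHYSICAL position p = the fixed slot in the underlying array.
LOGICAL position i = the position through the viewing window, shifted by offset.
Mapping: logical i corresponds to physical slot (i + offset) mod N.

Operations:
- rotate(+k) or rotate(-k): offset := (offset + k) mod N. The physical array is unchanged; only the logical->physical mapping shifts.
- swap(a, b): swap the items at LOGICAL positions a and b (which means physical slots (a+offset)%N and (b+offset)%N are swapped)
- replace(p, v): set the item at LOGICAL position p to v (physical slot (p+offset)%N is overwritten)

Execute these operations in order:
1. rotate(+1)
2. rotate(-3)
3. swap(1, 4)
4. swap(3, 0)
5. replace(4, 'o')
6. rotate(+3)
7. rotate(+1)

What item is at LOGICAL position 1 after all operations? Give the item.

After op 1 (rotate(+1)): offset=1, physical=[A,B,C,D,E], logical=[B,C,D,E,A]
After op 2 (rotate(-3)): offset=3, physical=[A,B,C,D,E], logical=[D,E,A,B,C]
After op 3 (swap(1, 4)): offset=3, physical=[A,B,E,D,C], logical=[D,C,A,B,E]
After op 4 (swap(3, 0)): offset=3, physical=[A,D,E,B,C], logical=[B,C,A,D,E]
After op 5 (replace(4, 'o')): offset=3, physical=[A,D,o,B,C], logical=[B,C,A,D,o]
After op 6 (rotate(+3)): offset=1, physical=[A,D,o,B,C], logical=[D,o,B,C,A]
After op 7 (rotate(+1)): offset=2, physical=[A,D,o,B,C], logical=[o,B,C,A,D]

Answer: B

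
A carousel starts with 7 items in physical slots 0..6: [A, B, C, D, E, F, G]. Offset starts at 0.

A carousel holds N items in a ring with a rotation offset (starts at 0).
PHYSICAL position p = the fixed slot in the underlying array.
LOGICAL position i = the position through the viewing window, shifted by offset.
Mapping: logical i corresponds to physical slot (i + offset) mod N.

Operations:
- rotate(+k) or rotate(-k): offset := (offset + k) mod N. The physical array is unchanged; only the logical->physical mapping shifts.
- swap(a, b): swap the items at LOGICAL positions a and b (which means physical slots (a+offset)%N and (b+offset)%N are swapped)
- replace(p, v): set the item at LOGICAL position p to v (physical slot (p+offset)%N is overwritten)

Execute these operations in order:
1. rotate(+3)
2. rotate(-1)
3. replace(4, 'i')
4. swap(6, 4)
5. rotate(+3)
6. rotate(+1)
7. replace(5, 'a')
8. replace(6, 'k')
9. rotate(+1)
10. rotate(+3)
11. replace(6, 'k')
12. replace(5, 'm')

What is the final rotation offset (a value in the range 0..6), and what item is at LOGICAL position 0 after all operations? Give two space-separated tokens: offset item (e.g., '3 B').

After op 1 (rotate(+3)): offset=3, physical=[A,B,C,D,E,F,G], logical=[D,E,F,G,A,B,C]
After op 2 (rotate(-1)): offset=2, physical=[A,B,C,D,E,F,G], logical=[C,D,E,F,G,A,B]
After op 3 (replace(4, 'i')): offset=2, physical=[A,B,C,D,E,F,i], logical=[C,D,E,F,i,A,B]
After op 4 (swap(6, 4)): offset=2, physical=[A,i,C,D,E,F,B], logical=[C,D,E,F,B,A,i]
After op 5 (rotate(+3)): offset=5, physical=[A,i,C,D,E,F,B], logical=[F,B,A,i,C,D,E]
After op 6 (rotate(+1)): offset=6, physical=[A,i,C,D,E,F,B], logical=[B,A,i,C,D,E,F]
After op 7 (replace(5, 'a')): offset=6, physical=[A,i,C,D,a,F,B], logical=[B,A,i,C,D,a,F]
After op 8 (replace(6, 'k')): offset=6, physical=[A,i,C,D,a,k,B], logical=[B,A,i,C,D,a,k]
After op 9 (rotate(+1)): offset=0, physical=[A,i,C,D,a,k,B], logical=[A,i,C,D,a,k,B]
After op 10 (rotate(+3)): offset=3, physical=[A,i,C,D,a,k,B], logical=[D,a,k,B,A,i,C]
After op 11 (replace(6, 'k')): offset=3, physical=[A,i,k,D,a,k,B], logical=[D,a,k,B,A,i,k]
After op 12 (replace(5, 'm')): offset=3, physical=[A,m,k,D,a,k,B], logical=[D,a,k,B,A,m,k]

Answer: 3 D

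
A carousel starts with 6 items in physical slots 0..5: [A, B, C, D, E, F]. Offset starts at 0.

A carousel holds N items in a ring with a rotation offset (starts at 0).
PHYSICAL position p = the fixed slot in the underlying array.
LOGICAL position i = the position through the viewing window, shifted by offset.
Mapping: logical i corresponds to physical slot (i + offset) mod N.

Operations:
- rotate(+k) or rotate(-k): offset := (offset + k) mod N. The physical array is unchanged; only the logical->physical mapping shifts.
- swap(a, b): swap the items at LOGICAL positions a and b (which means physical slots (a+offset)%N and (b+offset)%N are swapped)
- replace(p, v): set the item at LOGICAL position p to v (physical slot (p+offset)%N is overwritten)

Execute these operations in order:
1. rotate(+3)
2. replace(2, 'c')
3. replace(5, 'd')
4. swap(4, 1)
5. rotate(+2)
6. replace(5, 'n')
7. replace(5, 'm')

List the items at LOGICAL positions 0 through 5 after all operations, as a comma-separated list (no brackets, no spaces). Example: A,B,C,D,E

After op 1 (rotate(+3)): offset=3, physical=[A,B,C,D,E,F], logical=[D,E,F,A,B,C]
After op 2 (replace(2, 'c')): offset=3, physical=[A,B,C,D,E,c], logical=[D,E,c,A,B,C]
After op 3 (replace(5, 'd')): offset=3, physical=[A,B,d,D,E,c], logical=[D,E,c,A,B,d]
After op 4 (swap(4, 1)): offset=3, physical=[A,E,d,D,B,c], logical=[D,B,c,A,E,d]
After op 5 (rotate(+2)): offset=5, physical=[A,E,d,D,B,c], logical=[c,A,E,d,D,B]
After op 6 (replace(5, 'n')): offset=5, physical=[A,E,d,D,n,c], logical=[c,A,E,d,D,n]
After op 7 (replace(5, 'm')): offset=5, physical=[A,E,d,D,m,c], logical=[c,A,E,d,D,m]

Answer: c,A,E,d,D,m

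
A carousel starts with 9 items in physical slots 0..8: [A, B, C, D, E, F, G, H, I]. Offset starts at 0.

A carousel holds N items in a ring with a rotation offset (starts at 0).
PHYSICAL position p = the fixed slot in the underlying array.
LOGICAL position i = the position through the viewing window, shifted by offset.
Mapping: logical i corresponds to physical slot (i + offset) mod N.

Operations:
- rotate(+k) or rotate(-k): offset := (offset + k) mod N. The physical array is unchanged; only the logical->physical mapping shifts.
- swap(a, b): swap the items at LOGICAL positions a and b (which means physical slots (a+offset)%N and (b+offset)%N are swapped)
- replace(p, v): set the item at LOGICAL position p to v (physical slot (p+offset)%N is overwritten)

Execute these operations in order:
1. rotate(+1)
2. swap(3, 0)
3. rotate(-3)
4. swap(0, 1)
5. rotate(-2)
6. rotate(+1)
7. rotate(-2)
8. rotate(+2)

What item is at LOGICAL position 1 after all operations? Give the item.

After op 1 (rotate(+1)): offset=1, physical=[A,B,C,D,E,F,G,H,I], logical=[B,C,D,E,F,G,H,I,A]
After op 2 (swap(3, 0)): offset=1, physical=[A,E,C,D,B,F,G,H,I], logical=[E,C,D,B,F,G,H,I,A]
After op 3 (rotate(-3)): offset=7, physical=[A,E,C,D,B,F,G,H,I], logical=[H,I,A,E,C,D,B,F,G]
After op 4 (swap(0, 1)): offset=7, physical=[A,E,C,D,B,F,G,I,H], logical=[I,H,A,E,C,D,B,F,G]
After op 5 (rotate(-2)): offset=5, physical=[A,E,C,D,B,F,G,I,H], logical=[F,G,I,H,A,E,C,D,B]
After op 6 (rotate(+1)): offset=6, physical=[A,E,C,D,B,F,G,I,H], logical=[G,I,H,A,E,C,D,B,F]
After op 7 (rotate(-2)): offset=4, physical=[A,E,C,D,B,F,G,I,H], logical=[B,F,G,I,H,A,E,C,D]
After op 8 (rotate(+2)): offset=6, physical=[A,E,C,D,B,F,G,I,H], logical=[G,I,H,A,E,C,D,B,F]

Answer: I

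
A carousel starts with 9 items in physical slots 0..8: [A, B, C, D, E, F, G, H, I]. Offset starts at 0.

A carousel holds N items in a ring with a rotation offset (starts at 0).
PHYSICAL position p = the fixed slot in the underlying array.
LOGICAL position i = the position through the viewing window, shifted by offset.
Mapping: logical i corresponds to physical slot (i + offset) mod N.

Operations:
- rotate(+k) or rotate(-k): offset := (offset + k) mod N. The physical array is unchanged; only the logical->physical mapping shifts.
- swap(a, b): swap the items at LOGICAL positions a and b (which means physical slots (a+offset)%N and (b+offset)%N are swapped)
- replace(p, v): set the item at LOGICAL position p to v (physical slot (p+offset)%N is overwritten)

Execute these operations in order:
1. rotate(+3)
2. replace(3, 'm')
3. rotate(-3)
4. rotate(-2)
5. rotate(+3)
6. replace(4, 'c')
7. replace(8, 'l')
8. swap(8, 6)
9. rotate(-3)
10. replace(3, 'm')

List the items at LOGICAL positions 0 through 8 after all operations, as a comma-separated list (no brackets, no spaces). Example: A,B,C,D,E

After op 1 (rotate(+3)): offset=3, physical=[A,B,C,D,E,F,G,H,I], logical=[D,E,F,G,H,I,A,B,C]
After op 2 (replace(3, 'm')): offset=3, physical=[A,B,C,D,E,F,m,H,I], logical=[D,E,F,m,H,I,A,B,C]
After op 3 (rotate(-3)): offset=0, physical=[A,B,C,D,E,F,m,H,I], logical=[A,B,C,D,E,F,m,H,I]
After op 4 (rotate(-2)): offset=7, physical=[A,B,C,D,E,F,m,H,I], logical=[H,I,A,B,C,D,E,F,m]
After op 5 (rotate(+3)): offset=1, physical=[A,B,C,D,E,F,m,H,I], logical=[B,C,D,E,F,m,H,I,A]
After op 6 (replace(4, 'c')): offset=1, physical=[A,B,C,D,E,c,m,H,I], logical=[B,C,D,E,c,m,H,I,A]
After op 7 (replace(8, 'l')): offset=1, physical=[l,B,C,D,E,c,m,H,I], logical=[B,C,D,E,c,m,H,I,l]
After op 8 (swap(8, 6)): offset=1, physical=[H,B,C,D,E,c,m,l,I], logical=[B,C,D,E,c,m,l,I,H]
After op 9 (rotate(-3)): offset=7, physical=[H,B,C,D,E,c,m,l,I], logical=[l,I,H,B,C,D,E,c,m]
After op 10 (replace(3, 'm')): offset=7, physical=[H,m,C,D,E,c,m,l,I], logical=[l,I,H,m,C,D,E,c,m]

Answer: l,I,H,m,C,D,E,c,m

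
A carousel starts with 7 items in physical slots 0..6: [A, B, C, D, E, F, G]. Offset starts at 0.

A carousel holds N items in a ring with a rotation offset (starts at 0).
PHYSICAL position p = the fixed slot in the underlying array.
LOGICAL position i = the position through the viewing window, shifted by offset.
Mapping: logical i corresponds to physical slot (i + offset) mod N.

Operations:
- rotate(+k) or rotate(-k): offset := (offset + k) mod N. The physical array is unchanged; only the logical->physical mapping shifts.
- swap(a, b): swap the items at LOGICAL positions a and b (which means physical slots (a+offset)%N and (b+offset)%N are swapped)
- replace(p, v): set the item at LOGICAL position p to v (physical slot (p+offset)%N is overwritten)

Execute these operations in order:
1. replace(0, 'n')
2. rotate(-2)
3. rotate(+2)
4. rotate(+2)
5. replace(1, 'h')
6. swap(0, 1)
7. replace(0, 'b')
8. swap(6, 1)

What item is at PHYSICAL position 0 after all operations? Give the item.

After op 1 (replace(0, 'n')): offset=0, physical=[n,B,C,D,E,F,G], logical=[n,B,C,D,E,F,G]
After op 2 (rotate(-2)): offset=5, physical=[n,B,C,D,E,F,G], logical=[F,G,n,B,C,D,E]
After op 3 (rotate(+2)): offset=0, physical=[n,B,C,D,E,F,G], logical=[n,B,C,D,E,F,G]
After op 4 (rotate(+2)): offset=2, physical=[n,B,C,D,E,F,G], logical=[C,D,E,F,G,n,B]
After op 5 (replace(1, 'h')): offset=2, physical=[n,B,C,h,E,F,G], logical=[C,h,E,F,G,n,B]
After op 6 (swap(0, 1)): offset=2, physical=[n,B,h,C,E,F,G], logical=[h,C,E,F,G,n,B]
After op 7 (replace(0, 'b')): offset=2, physical=[n,B,b,C,E,F,G], logical=[b,C,E,F,G,n,B]
After op 8 (swap(6, 1)): offset=2, physical=[n,C,b,B,E,F,G], logical=[b,B,E,F,G,n,C]

Answer: n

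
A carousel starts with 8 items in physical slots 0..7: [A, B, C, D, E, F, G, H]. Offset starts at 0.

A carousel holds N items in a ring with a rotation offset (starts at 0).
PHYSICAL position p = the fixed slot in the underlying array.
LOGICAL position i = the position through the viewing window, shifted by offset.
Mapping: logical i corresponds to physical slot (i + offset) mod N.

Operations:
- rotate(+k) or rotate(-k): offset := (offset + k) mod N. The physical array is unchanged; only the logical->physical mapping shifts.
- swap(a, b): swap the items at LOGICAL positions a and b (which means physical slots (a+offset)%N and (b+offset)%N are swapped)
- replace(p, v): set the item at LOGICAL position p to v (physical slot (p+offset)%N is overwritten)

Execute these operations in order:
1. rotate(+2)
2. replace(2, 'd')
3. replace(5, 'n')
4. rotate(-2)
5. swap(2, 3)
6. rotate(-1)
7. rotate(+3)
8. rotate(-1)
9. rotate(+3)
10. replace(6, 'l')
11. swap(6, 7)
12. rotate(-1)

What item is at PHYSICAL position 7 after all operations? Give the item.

Answer: n

Derivation:
After op 1 (rotate(+2)): offset=2, physical=[A,B,C,D,E,F,G,H], logical=[C,D,E,F,G,H,A,B]
After op 2 (replace(2, 'd')): offset=2, physical=[A,B,C,D,d,F,G,H], logical=[C,D,d,F,G,H,A,B]
After op 3 (replace(5, 'n')): offset=2, physical=[A,B,C,D,d,F,G,n], logical=[C,D,d,F,G,n,A,B]
After op 4 (rotate(-2)): offset=0, physical=[A,B,C,D,d,F,G,n], logical=[A,B,C,D,d,F,G,n]
After op 5 (swap(2, 3)): offset=0, physical=[A,B,D,C,d,F,G,n], logical=[A,B,D,C,d,F,G,n]
After op 6 (rotate(-1)): offset=7, physical=[A,B,D,C,d,F,G,n], logical=[n,A,B,D,C,d,F,G]
After op 7 (rotate(+3)): offset=2, physical=[A,B,D,C,d,F,G,n], logical=[D,C,d,F,G,n,A,B]
After op 8 (rotate(-1)): offset=1, physical=[A,B,D,C,d,F,G,n], logical=[B,D,C,d,F,G,n,A]
After op 9 (rotate(+3)): offset=4, physical=[A,B,D,C,d,F,G,n], logical=[d,F,G,n,A,B,D,C]
After op 10 (replace(6, 'l')): offset=4, physical=[A,B,l,C,d,F,G,n], logical=[d,F,G,n,A,B,l,C]
After op 11 (swap(6, 7)): offset=4, physical=[A,B,C,l,d,F,G,n], logical=[d,F,G,n,A,B,C,l]
After op 12 (rotate(-1)): offset=3, physical=[A,B,C,l,d,F,G,n], logical=[l,d,F,G,n,A,B,C]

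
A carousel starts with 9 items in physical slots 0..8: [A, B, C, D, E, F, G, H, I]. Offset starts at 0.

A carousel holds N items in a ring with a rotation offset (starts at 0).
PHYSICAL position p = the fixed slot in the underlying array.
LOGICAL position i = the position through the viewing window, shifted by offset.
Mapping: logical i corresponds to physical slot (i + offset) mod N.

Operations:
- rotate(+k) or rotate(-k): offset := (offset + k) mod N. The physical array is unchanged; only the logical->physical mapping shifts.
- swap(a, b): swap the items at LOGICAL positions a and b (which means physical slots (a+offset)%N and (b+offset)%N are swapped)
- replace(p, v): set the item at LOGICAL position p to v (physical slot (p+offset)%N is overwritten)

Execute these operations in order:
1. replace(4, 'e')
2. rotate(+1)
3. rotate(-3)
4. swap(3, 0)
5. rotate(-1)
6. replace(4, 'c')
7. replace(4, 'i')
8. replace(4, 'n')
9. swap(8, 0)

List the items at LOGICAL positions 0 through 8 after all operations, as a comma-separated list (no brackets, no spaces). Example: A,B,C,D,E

After op 1 (replace(4, 'e')): offset=0, physical=[A,B,C,D,e,F,G,H,I], logical=[A,B,C,D,e,F,G,H,I]
After op 2 (rotate(+1)): offset=1, physical=[A,B,C,D,e,F,G,H,I], logical=[B,C,D,e,F,G,H,I,A]
After op 3 (rotate(-3)): offset=7, physical=[A,B,C,D,e,F,G,H,I], logical=[H,I,A,B,C,D,e,F,G]
After op 4 (swap(3, 0)): offset=7, physical=[A,H,C,D,e,F,G,B,I], logical=[B,I,A,H,C,D,e,F,G]
After op 5 (rotate(-1)): offset=6, physical=[A,H,C,D,e,F,G,B,I], logical=[G,B,I,A,H,C,D,e,F]
After op 6 (replace(4, 'c')): offset=6, physical=[A,c,C,D,e,F,G,B,I], logical=[G,B,I,A,c,C,D,e,F]
After op 7 (replace(4, 'i')): offset=6, physical=[A,i,C,D,e,F,G,B,I], logical=[G,B,I,A,i,C,D,e,F]
After op 8 (replace(4, 'n')): offset=6, physical=[A,n,C,D,e,F,G,B,I], logical=[G,B,I,A,n,C,D,e,F]
After op 9 (swap(8, 0)): offset=6, physical=[A,n,C,D,e,G,F,B,I], logical=[F,B,I,A,n,C,D,e,G]

Answer: F,B,I,A,n,C,D,e,G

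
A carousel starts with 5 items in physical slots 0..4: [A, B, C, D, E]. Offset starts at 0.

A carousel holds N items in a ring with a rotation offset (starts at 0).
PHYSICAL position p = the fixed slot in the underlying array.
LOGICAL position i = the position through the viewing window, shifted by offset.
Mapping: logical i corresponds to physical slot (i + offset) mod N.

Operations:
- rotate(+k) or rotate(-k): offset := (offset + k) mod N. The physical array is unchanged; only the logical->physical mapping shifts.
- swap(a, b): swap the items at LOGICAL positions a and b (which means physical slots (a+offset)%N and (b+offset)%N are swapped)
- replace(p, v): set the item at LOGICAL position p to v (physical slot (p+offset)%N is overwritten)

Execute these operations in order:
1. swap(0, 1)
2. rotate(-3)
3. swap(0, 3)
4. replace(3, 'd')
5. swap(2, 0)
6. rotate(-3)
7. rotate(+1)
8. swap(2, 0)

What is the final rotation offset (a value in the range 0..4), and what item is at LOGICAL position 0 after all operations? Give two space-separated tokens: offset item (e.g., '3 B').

After op 1 (swap(0, 1)): offset=0, physical=[B,A,C,D,E], logical=[B,A,C,D,E]
After op 2 (rotate(-3)): offset=2, physical=[B,A,C,D,E], logical=[C,D,E,B,A]
After op 3 (swap(0, 3)): offset=2, physical=[C,A,B,D,E], logical=[B,D,E,C,A]
After op 4 (replace(3, 'd')): offset=2, physical=[d,A,B,D,E], logical=[B,D,E,d,A]
After op 5 (swap(2, 0)): offset=2, physical=[d,A,E,D,B], logical=[E,D,B,d,A]
After op 6 (rotate(-3)): offset=4, physical=[d,A,E,D,B], logical=[B,d,A,E,D]
After op 7 (rotate(+1)): offset=0, physical=[d,A,E,D,B], logical=[d,A,E,D,B]
After op 8 (swap(2, 0)): offset=0, physical=[E,A,d,D,B], logical=[E,A,d,D,B]

Answer: 0 E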